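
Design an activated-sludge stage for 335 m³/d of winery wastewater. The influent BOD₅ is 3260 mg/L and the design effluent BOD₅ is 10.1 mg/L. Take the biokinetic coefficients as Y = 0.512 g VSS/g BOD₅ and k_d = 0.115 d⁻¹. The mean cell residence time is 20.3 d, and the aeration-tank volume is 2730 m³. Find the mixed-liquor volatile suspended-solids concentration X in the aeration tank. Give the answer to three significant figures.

X = Y·Q·ΔS·θ_c / [V·(1 + k_d θ_c)] = 0.512 × 335 × (3260 − 10.1) × 20.3 / [2730 × (1 + 0.115 × 20.3)] = 1243 mg/L.

X ≈ 1240 mg/L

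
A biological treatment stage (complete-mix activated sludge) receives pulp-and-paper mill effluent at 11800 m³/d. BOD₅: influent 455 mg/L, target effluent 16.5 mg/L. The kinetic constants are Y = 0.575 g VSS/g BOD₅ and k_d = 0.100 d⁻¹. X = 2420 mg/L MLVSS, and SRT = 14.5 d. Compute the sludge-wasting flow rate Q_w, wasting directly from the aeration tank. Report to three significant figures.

Steady-state biomass mass balance: V·X·(1 + k_d·θ_c) = Y·Q·(S₀ − S)·θ_c, so V = 0.575 × 11800 × (455 − 16.5) × 14.5 / [2420 × (1 + 0.100 × 14.5)] = 4.31×10^7 / 5929 = 7276 m³.
With mixed-liquor wasting, θ_c = V/Q_w, so Q_w = V/θ_c = 7276/14.5 = 501.8 m³/d.

Q_w ≈ 502 m³/d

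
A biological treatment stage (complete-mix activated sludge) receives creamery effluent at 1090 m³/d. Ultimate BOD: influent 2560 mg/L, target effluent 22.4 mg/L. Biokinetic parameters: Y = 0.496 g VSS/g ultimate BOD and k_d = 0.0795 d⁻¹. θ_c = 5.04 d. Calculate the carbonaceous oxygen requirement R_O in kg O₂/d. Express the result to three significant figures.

Y_obs = Y / (1 + k_d θ_c) = 0.496 / (1 + 0.0795 × 5.04) = 0.496 / 1.401 = 0.3541.
Q·(S₀ − S) = 1090 × (2560 − 22.4) × 10⁻³ = 2766 kg/d removed.
Biomass synthesised: P_X = Y_obs × 2766 = 979.5 kg VSS/d.
R_O = Q·(S₀ − S) − 1.42·P_X = 2766 − 1.42 × 979.5 = 1375 kg O₂/d.

R_O ≈ 1380 kg O₂/d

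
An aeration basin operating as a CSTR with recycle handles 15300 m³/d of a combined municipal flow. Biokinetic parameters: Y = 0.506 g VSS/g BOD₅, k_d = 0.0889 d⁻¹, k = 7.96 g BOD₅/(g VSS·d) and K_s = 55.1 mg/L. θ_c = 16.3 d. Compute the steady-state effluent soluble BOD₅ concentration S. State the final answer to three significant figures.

S ≈ 2.14 mg/L

From the Monod/SRT balance for a CMAS, S = K_s·(1+k_d θ_c)/[θ_c·(Y k − k_d) − 1] = 55.1 × (1 + 0.0889 × 16.3) / [16.3 × (0.506 × 7.96 − 0.0889) − 1] = 134.9 / 63.20 = 2.135 mg/L.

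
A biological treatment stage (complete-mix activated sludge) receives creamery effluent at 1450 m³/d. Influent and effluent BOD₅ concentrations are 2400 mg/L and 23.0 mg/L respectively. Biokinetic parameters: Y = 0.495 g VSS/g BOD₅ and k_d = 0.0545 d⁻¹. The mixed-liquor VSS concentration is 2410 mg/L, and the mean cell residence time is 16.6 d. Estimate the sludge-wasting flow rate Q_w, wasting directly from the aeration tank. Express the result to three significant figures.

Rearranging the biomass balance for a CMAS with decay, V = Y·Q·ΔS·θ_c / [X·(1+k_d θ_c)] = 0.495 × 1450 × (2400 − 23.0) × 16.6 / [2410 × (1 + 0.0545 × 16.6)] = 2.83×10^7 / 4590 = 6170 m³.
Wasting from the aeration tank: Q_w = V / θ_c = 6170 / 16.6 = 371.7 m³/d.

Q_w ≈ 372 m³/d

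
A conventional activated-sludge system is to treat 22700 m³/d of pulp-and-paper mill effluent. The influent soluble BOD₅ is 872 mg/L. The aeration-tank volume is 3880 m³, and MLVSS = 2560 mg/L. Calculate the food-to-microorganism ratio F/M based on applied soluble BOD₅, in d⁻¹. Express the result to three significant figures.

F/M = applied load / biomass = Q·S₀/(V·X) = 22700 × 872 / (3880 × 2560) = 1.993 d⁻¹.

F/M ≈ 1.99 d⁻¹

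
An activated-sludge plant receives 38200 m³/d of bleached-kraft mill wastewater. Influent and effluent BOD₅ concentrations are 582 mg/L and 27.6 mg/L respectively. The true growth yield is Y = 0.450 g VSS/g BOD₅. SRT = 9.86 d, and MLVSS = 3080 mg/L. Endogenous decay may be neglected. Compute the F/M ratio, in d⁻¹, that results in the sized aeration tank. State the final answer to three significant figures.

Biomass mass balance (decay neglected): V·X = Y·Q·(S₀ − S)·θ_c, so V = 0.450 × 38200 × (582 − 27.6) × 9.86 / 3080 = 30509 m³.
F/M = applied load / biomass = Q·S₀/(V·X) = 38200 × 582 / (30509 × 3080) = 0.2366 d⁻¹.

F/M ≈ 0.237 d⁻¹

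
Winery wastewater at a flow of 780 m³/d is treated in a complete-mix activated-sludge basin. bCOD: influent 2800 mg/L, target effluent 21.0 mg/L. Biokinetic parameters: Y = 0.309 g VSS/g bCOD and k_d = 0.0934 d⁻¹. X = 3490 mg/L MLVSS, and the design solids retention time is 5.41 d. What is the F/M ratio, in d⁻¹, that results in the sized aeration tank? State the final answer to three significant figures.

Rearranging the biomass balance for a CMAS with decay, V = Y·Q·ΔS·θ_c / [X·(1+k_d θ_c)] = 0.309 × 780 × (2800 − 21.0) × 5.41 / [3490 × (1 + 0.0934 × 5.41)] = 3.62×10^6 / 5253 = 689.8 m³.
F/M = Q·S₀ / (V·X) = 780 × 2800 / (689.8 × 3490) = 0.9073 g bCOD·(g VSS·d)⁻¹.

F/M ≈ 0.907 d⁻¹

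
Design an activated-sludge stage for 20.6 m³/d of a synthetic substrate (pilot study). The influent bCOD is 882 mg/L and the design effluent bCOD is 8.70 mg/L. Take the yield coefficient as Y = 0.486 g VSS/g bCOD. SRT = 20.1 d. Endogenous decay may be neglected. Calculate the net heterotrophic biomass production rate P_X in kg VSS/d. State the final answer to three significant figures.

Since k_d ≈ 0, Y_obs = Y = 0.486 g VSS/g bCOD.
Q·(S₀ − S) = 20.6 × (882 − 8.70) × 10⁻³ = 17.99 kg/d removed.
P_X = Y_obs · Q(S₀ − S) = 0.4860 × 17.99 = 8.743 kg VSS/d.

P_X ≈ 8.74 kg VSS/d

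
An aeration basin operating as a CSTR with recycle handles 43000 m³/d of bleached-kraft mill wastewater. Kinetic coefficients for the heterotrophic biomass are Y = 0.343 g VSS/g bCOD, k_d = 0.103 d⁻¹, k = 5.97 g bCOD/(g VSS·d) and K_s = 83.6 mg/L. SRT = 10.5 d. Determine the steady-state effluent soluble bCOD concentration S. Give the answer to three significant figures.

S ≈ 8.96 mg/L

From the Monod/SRT balance for a CMAS, S = K_s·(1+k_d θ_c)/[θ_c·(Y k − k_d) − 1] = 83.6 × (1 + 0.103 × 10.5) / [10.5 × (0.343 × 5.97 − 0.103) − 1] = 174.0 / 19.42 = 8.961 mg/L.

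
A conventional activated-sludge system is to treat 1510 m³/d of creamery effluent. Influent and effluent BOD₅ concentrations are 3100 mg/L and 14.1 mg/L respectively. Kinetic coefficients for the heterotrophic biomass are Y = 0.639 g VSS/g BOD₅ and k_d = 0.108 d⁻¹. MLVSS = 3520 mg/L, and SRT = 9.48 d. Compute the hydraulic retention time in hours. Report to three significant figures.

Rearranging the biomass balance for a CMAS with decay, V = Y·Q·ΔS·θ_c / [X·(1+k_d θ_c)] = 0.639 × 1510 × (3100 − 14.1) × 9.48 / [3520 × (1 + 0.108 × 9.48)] = 2.82×10^7 / 7124 = 3962 m³.
τ = V/Q = 3962/1510 = 2.624 d, or 62.98 h.

τ ≈ 63.0 h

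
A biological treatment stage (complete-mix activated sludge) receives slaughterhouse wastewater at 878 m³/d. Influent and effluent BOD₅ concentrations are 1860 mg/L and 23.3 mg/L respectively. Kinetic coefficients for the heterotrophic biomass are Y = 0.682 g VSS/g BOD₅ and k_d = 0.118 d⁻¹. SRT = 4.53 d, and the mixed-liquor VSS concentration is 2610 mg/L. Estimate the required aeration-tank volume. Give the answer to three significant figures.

V ≈ 1240 m³

Rearranging the biomass balance for a CMAS with decay, V = Y·Q·ΔS·θ_c / [X·(1+k_d θ_c)] = 0.682 × 878 × (1860 − 23.3) × 4.53 / [2610 × (1 + 0.118 × 4.53)] = 4.98×10^6 / 4005 = 1244 m³.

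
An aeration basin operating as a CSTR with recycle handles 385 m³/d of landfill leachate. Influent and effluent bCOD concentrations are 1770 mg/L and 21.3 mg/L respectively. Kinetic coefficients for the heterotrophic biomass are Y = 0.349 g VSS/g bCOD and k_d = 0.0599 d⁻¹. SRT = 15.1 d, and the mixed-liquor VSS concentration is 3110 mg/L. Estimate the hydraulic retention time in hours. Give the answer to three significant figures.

From the SRT design equation V = Y Q (S₀−S) θ_c / [X (1 + k_d θ_c)] = 0.349 × 385 × (1770 − 21.3) × 15.1 / [3110 × (1 + 0.0599 × 15.1)] = 3.55×10^6 / 5923 = 599.0 m³.
HRT = V/Q = 599.0 m³ / 385 m³·d⁻¹ = 1.556 d × 24 = 37.34 h.

τ ≈ 37.3 h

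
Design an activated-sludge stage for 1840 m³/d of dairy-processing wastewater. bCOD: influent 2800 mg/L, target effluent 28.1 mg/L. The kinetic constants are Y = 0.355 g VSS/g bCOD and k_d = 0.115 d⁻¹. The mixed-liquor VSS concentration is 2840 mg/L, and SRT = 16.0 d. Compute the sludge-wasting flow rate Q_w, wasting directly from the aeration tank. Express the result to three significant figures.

From the SRT design equation V = Y Q (S₀−S) θ_c / [X (1 + k_d θ_c)] = 0.355 × 1840 × (2800 − 28.1) × 16.0 / [2840 × (1 + 0.115 × 16.0)] = 2.9×10^7 / 8066 = 3592 m³.
Wasting from the aeration tank: Q_w = V / θ_c = 3592 / 16.0 = 224.5 m³/d.

Q_w ≈ 224 m³/d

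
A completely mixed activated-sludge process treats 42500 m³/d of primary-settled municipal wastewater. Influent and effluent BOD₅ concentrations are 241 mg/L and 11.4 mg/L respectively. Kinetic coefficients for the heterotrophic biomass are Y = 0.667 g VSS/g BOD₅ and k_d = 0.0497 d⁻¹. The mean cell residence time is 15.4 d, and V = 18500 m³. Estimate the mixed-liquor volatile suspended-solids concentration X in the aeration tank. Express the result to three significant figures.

X = Y·Q·ΔS·θ_c / [V·(1 + k_d θ_c)] = 0.667 × 42500 × (241 − 11.4) × 15.4 / [18500 × (1 + 0.0497 × 15.4)] = 3069 mg/L.

X ≈ 3070 mg/L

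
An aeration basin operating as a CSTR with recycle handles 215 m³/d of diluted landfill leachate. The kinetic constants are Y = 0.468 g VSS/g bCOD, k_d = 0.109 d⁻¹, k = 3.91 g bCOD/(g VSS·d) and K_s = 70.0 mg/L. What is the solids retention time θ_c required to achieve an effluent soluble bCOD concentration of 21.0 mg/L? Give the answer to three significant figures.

θ_c ≈ 3.19 d

At the target effluent, Y k S/(K_s+S) = 0.468×3.91×21.0/91.00 = 0.4223 d⁻¹.
Then 1/θ_c = μ − k_d = 0.4223 − 0.109 = 0.3133 d⁻¹, giving θ_c = 3.192 d.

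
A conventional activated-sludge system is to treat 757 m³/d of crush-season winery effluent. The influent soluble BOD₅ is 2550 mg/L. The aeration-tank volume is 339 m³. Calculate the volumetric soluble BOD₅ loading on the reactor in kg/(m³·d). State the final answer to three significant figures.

L_v ≈ 5.69 kg soluble BOD₅/(m³·d)

Applied soluble BOD₅ load per unit volume = Q·S₀/V = (757 × 2550/1000)/339.0 = 5.694 kg soluble BOD₅·m⁻³·d⁻¹.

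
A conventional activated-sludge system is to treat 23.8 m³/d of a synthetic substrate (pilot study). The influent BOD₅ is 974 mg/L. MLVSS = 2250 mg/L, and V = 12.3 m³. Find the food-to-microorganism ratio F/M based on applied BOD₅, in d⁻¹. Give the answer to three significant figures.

F/M ≈ 0.838 d⁻¹

Food-to-microorganism ratio F/M = Q S₀ / (V X) = 23.8 × 974 / (12.30 × 2250) = 0.8376 d⁻¹.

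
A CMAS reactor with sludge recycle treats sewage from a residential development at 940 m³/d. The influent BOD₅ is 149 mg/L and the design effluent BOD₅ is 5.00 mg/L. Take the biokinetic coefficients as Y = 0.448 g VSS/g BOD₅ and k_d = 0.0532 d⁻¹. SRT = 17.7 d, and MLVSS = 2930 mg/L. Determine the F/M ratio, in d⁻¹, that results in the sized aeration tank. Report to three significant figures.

F/M ≈ 0.253 d⁻¹

From the SRT design equation V = Y Q (S₀−S) θ_c / [X (1 + k_d θ_c)] = 0.448 × 940 × (149 − 5.00) × 17.7 / [2930 × (1 + 0.0532 × 17.7)] = 1.07×10^6 / 5689 = 188.7 m³.
Food-to-microorganism ratio F/M = Q S₀ / (V X) = 940 × 149 / (188.7 × 2930) = 0.2534 d⁻¹.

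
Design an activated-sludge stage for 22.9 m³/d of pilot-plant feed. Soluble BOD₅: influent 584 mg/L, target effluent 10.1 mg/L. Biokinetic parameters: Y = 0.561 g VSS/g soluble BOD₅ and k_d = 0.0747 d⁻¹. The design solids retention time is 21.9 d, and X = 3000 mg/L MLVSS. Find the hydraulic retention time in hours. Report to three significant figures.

Rearranging the biomass balance for a CMAS with decay, V = Y·Q·ΔS·θ_c / [X·(1+k_d θ_c)] = 0.561 × 22.9 × (584 − 10.1) × 21.9 / [3000 × (1 + 0.0747 × 21.9)] = 1.61×10^5 / 7908 = 20.42 m³.
τ = V/Q = 20.42/22.9 = 0.8916 d, or 21.40 h.

τ ≈ 21.4 h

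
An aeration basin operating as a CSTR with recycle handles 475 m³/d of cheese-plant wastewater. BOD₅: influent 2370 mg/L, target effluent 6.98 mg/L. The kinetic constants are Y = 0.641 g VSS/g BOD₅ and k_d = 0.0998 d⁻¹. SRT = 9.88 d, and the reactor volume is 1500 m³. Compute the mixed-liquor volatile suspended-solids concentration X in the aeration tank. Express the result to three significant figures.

From V·X·(1 + k_d·θ_c) = Y·Q·(S₀ − S)·θ_c: X = 0.641 × 475 × (2370 − 6.98) × 9.88 / [1500 × (1 + 0.0998 × 9.88)] = 2386 mg/L.

X ≈ 2390 mg/L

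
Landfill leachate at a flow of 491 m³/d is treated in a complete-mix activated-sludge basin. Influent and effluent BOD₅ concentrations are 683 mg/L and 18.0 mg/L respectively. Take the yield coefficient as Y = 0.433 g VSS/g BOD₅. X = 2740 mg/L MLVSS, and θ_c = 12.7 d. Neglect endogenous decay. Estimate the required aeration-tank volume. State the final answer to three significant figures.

V·X = Y·Q·ΔS·θ_c gives V = 0.433 × 491 × (683 − 18.0) × 12.7 / 2740 = 655.3 m³.

V ≈ 655 m³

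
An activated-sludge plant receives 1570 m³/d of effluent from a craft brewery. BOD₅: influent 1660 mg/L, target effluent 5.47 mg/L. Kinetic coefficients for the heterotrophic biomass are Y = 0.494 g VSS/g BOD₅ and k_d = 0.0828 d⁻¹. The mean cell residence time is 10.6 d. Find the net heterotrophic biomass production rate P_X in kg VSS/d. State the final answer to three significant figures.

Correct the yield for decay: Y_obs = Y/(1 + k_d θ_c) = 0.494 / (1 + 0.0828 × 10.6) = 0.494 / 1.878 = 0.2631.
Mass of BOD₅ removed per day: Q(S₀ − S) = 1570 × 1655 g/m³ = 2598 kg/d.
P_X = Y_obs · Q(S₀ − S) = 0.2631 × 2598 = 683.4 kg VSS/d.

P_X ≈ 683 kg VSS/d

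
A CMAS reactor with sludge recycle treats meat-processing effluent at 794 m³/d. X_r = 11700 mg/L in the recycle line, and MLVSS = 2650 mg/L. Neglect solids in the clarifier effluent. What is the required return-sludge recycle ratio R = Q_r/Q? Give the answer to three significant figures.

Solids balance on the clarifier gives (1+R)X = R·X_r, so R = X/(X_r − X) = 2650 / (11700 − 2650) = 0.2928.

R ≈ 0.293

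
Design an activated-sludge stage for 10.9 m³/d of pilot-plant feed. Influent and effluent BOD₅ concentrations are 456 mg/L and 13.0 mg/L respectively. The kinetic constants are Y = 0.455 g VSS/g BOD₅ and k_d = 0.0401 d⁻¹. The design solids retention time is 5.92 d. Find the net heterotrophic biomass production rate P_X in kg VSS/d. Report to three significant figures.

P_X ≈ 1.78 kg VSS/d

Correct the yield for decay: Y_obs = Y/(1 + k_d θ_c) = 0.455 / (1 + 0.0401 × 5.92) = 0.455 / 1.237 = 0.3677.
ΔS = 456 − 13.0 = 443.0 mg/L, so the substrate removal rate is 10.9 × 443.0/1000 = 4.829 kg BOD₅/d.
Biomass produced: P_X = Y_obs·Q·ΔS = 0.3677 × 4.829 ≈ 1.776 kg VSS/d.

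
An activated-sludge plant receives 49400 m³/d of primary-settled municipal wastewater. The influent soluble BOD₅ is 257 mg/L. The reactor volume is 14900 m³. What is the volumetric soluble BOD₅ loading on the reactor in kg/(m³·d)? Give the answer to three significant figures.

L_v ≈ 0.852 kg soluble BOD₅/(m³·d)

Volumetric loading L_v = Q·S₀ / V = 49400 × 257 g/m³ / 14900 m³ = 852.1 g/(m³·d) = 0.8521 kg soluble BOD₅/(m³·d).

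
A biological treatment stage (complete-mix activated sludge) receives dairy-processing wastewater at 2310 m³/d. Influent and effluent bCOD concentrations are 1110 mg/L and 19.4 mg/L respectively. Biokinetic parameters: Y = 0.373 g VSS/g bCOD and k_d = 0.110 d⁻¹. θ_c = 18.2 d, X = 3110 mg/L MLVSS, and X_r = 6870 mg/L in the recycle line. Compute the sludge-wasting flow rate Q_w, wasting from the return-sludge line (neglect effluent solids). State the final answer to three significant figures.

Q_w ≈ 45.6 m³/d

From the SRT design equation V = Y Q (S₀−S) θ_c / [X (1 + k_d θ_c)] = 0.373 × 2310 × (1110 − 19.4) × 18.2 / [3110 × (1 + 0.110 × 18.2)] = 1.71×10^7 / 9336 = 1832 m³.
Q_w = (V·X)/(θ_c X_r) = 1832 × 3110 / (18.2 × 6870) = 45.56 m³/d.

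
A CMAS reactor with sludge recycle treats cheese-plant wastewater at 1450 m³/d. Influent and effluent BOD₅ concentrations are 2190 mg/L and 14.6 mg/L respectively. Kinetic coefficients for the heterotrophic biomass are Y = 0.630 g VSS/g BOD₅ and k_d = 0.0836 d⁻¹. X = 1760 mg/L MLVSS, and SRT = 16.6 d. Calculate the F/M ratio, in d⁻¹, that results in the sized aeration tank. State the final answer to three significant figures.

F/M ≈ 0.230 d⁻¹

From the SRT design equation V = Y Q (S₀−S) θ_c / [X (1 + k_d θ_c)] = 0.630 × 1450 × (2190 − 14.6) × 16.6 / [1760 × (1 + 0.0836 × 16.6)] = 3.3×10^7 / 4202 = 7850 m³.
F/M = applied load / biomass = Q·S₀/(V·X) = 1450 × 2190 / (7850 × 1760) = 0.2299 d⁻¹.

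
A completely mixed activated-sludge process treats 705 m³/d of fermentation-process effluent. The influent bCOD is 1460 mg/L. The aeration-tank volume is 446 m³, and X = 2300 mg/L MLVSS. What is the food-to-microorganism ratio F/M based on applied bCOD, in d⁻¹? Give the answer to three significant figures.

Food-to-microorganism ratio F/M = Q S₀ / (V X) = 705 × 1460 / (446.0 × 2300) = 1.003 d⁻¹.

F/M ≈ 1.00 d⁻¹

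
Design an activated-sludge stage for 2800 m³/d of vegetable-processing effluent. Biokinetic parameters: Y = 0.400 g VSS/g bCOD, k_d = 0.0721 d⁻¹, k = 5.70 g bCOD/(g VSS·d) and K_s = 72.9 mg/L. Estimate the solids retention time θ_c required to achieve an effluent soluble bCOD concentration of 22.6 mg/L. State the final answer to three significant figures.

θ_c ≈ 2.14 d

From 1/θ_c = Y·k·S/(K_s + S) − k_d: Y·k·S/(K_s+S) = 0.400 × 5.70 × 22.6 / (72.9 + 22.6) = 0.5396 d⁻¹.
1/θ_c = 0.5396 − 0.0721 = 0.4675 d⁻¹, so θ_c = 2.139 d.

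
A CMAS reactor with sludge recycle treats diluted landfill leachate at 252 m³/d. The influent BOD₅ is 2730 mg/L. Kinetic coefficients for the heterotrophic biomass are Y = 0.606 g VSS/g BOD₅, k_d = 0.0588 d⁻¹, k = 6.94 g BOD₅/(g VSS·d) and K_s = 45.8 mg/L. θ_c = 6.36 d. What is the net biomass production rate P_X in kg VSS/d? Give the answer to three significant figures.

From the Monod/SRT balance for a CMAS, S = K_s·(1+k_d θ_c)/[θ_c·(Y k − k_d) − 1] = 45.8 × (1 + 0.0588 × 6.36) / [6.36 × (0.606 × 6.94 − 0.0588) − 1] = 62.93 / 25.37 = 2.480 mg/L.
Observed yield with endogenous decay: Y_obs = Y / (1 + k_d·θ_c) = 0.606 / (1 + 0.0588 × 6.36) = 0.606 / 1.374 = 0.4411 g VSS/g BOD₅.
Substrate removed = Q·(S₀ − S) = 252 m³/d × (2730 − 2.48) g/m³ = 6.87×10^5 g/d = 687.3 kg/d.
So the net sludge growth is P_X = 0.4411 × 687.3 = 303.2 kg VSS/d.

P_X ≈ 303 kg VSS/d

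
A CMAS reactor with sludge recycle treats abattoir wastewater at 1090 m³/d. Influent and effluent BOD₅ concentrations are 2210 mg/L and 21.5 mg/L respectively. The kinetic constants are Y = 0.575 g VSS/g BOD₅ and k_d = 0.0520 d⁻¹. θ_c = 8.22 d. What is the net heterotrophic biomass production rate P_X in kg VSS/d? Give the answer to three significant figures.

P_X ≈ 961 kg VSS/d

The observed yield is Y_obs = Y/(1 + k_d·θ_c) = 0.575 / (1 + 0.0520 × 8.22) = 0.575 / 1.427 = 0.4028 g VSS per g BOD₅ removed.
Mass of BOD₅ removed per day: Q(S₀ − S) = 1090 × 2188 g/m³ = 2385 kg/d.
Biomass produced: P_X = Y_obs·Q·ΔS = 0.4028 × 2385 ≈ 960.9 kg VSS/d.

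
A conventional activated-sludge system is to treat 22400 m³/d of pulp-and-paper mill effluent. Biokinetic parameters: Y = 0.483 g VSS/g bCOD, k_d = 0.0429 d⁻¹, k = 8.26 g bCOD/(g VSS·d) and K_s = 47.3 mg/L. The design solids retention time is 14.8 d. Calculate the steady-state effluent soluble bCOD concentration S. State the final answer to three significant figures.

Effluent substrate depends only on kinetics and SRT: S = K_s(1 + k_d θ_c) / [θ_c(Yk − k_d) − 1] = 47.3 × (1 + 0.0429 × 14.8) / [14.8 × (0.483 × 8.26 − 0.0429) − 1] = 77.33 / 57.41 = 1.347 mg/L.

S ≈ 1.35 mg/L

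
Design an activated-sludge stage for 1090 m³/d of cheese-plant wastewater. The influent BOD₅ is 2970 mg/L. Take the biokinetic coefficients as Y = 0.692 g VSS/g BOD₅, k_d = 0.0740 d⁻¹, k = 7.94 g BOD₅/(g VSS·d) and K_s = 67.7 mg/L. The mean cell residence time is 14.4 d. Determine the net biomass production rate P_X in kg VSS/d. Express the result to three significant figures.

P_X ≈ 1080 kg VSS/d

Effluent substrate depends only on kinetics and SRT: S = K_s(1 + k_d θ_c) / [θ_c(Yk − k_d) − 1] = 67.7 × (1 + 0.0740 × 14.4) / [14.4 × (0.692 × 7.94 − 0.0740) − 1] = 139.8 / 77.05 = 1.815 mg/L.
Observed yield with endogenous decay: Y_obs = Y / (1 + k_d·θ_c) = 0.692 / (1 + 0.0740 × 14.4) = 0.692 / 2.066 = 0.3350 g VSS/g BOD₅.
Mass of BOD₅ removed per day: Q(S₀ − S) = 1090 × 2968 g/m³ = 3235 kg/d.
Biomass produced: P_X = Y_obs·Q·ΔS = 0.3350 × 3235 ≈ 1084 kg VSS/d.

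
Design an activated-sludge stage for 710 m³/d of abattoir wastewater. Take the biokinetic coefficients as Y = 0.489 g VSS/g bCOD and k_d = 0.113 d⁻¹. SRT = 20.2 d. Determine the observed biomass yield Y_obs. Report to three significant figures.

Y_obs = Y / (1 + k_d θ_c) = 0.489 / (1 + 0.113 × 20.2) = 0.489 / 3.283 = 0.1490.

Y_obs ≈ 0.149 g VSS/g bCOD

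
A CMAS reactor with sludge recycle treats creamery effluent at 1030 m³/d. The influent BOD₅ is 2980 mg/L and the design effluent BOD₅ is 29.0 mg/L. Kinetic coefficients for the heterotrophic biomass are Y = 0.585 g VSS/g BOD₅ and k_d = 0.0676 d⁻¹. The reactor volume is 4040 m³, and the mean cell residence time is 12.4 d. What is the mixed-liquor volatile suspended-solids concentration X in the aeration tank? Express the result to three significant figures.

X = Y·Q·ΔS·θ_c / [V·(1 + k_d θ_c)] = 0.585 × 1030 × (2980 − 29.0) × 12.4 / [4040 × (1 + 0.0676 × 12.4)] = 2969 mg/L.

X ≈ 2970 mg/L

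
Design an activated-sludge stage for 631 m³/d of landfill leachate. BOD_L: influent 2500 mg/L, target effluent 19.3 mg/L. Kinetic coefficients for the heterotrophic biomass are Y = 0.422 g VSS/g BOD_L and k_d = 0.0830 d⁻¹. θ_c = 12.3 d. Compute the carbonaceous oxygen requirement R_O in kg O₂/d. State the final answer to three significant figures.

R_O ≈ 1100 kg O₂/d

The observed yield is Y_obs = Y/(1 + k_d·θ_c) = 0.422 / (1 + 0.0830 × 12.3) = 0.422 / 2.021 = 0.2088 g VSS per g BOD_L removed.
ΔS = 2500 − 19.3 = 2481 mg/L, so the substrate removal rate is 631 × 2481/1000 = 1565 kg BOD_L/d.
P_X = Y_obs·Q·(S₀ − S) = 0.2088 × 1565 = 326.9 kg VSS/d.
R_O = Q·(S₀ − S) − 1.42·P_X = 1565 − 1.42 × 326.9 = 1101 kg O₂/d.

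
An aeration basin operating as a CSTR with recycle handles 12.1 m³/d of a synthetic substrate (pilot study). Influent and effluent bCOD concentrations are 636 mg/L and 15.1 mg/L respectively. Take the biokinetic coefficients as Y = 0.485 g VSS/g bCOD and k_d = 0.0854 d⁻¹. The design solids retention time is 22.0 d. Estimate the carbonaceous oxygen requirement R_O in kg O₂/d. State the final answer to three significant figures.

Y_obs = Y / (1 + k_d θ_c) = 0.485 / (1 + 0.0854 × 22.0) = 0.485 / 2.879 = 0.1685.
ΔS = 636 − 15.1 = 620.9 mg/L, so the substrate removal rate is 12.1 × 620.9/1000 = 7.513 kg bCOD/d.
Net sludge production P_X = 0.1685 × 7.513 = 1.266 kg VSS/d.
R_O = Q·ΔS − 1.42 P_X = 7.513 − 1.797 = 5.716 kg O₂/d.

R_O ≈ 5.72 kg O₂/d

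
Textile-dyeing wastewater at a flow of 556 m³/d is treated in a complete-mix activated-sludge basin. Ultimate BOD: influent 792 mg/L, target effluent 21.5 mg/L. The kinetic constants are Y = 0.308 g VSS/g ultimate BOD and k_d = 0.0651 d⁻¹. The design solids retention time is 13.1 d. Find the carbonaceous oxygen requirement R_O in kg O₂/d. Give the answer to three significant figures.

Correct the yield for decay: Y_obs = Y/(1 + k_d θ_c) = 0.308 / (1 + 0.0651 × 13.1) = 0.308 / 1.853 = 0.1662.
Q·(S₀ − S) = 556 × (792 − 21.5) × 10⁻³ = 428.4 kg/d removed.
Net sludge production P_X = 0.1662 × 428.4 = 71.21 kg VSS/d.
R_O = Q·ΔS − 1.42 P_X = 428.4 − 101.1 = 327.3 kg O₂/d.

R_O ≈ 327 kg O₂/d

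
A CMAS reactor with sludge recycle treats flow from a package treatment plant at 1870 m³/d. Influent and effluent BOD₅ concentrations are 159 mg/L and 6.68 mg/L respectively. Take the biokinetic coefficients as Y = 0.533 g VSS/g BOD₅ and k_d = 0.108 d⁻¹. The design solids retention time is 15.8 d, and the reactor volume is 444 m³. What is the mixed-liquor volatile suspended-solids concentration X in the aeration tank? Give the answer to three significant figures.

X ≈ 2000 mg/L

From V·X·(1 + k_d·θ_c) = Y·Q·(S₀ − S)·θ_c: X = 0.533 × 1870 × (159 − 6.68) × 15.8 / [444 × (1 + 0.108 × 15.8)] = 1996 mg/L.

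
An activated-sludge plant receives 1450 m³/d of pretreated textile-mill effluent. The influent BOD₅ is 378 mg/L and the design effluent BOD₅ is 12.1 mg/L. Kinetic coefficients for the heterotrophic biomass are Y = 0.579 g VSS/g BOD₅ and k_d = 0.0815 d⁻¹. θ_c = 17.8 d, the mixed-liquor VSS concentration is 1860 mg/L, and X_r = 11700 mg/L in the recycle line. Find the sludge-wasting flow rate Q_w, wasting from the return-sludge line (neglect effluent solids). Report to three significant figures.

Q_w ≈ 10.7 m³/d

From the SRT design equation V = Y Q (S₀−S) θ_c / [X (1 + k_d θ_c)] = 0.579 × 1450 × (378 − 12.1) × 17.8 / [1860 × (1 + 0.0815 × 17.8)] = 5.47×10^6 / 4558 = 1200 m³.
Q_w = (V·X)/(θ_c X_r) = 1200 × 1860 / (17.8 × 11700) = 10.71 m³/d.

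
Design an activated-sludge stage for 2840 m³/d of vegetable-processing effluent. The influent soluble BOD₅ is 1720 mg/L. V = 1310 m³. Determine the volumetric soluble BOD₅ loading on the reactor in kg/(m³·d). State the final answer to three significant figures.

L_v ≈ 3.73 kg soluble BOD₅/(m³·d)

L_v = Q S₀ / V = 2840 × 1720 × 10⁻³ / 1310 = 3.729 kg/(m³·d).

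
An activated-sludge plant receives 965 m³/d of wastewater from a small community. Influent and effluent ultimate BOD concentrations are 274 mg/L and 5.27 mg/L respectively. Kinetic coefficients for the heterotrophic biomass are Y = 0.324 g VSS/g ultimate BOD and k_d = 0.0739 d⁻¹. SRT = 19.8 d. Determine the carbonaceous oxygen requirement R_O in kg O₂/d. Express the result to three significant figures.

R_O ≈ 211 kg O₂/d

The observed yield is Y_obs = Y/(1 + k_d·θ_c) = 0.324 / (1 + 0.0739 × 19.8) = 0.324 / 2.463 = 0.1315 g VSS per g ultimate BOD removed.
Q·(S₀ − S) = 965 × (274 − 5.27) × 10⁻³ = 259.3 kg/d removed.
Net sludge production P_X = 0.1315 × 259.3 = 34.11 kg VSS/d.
Carbonaceous O₂ demand = substrate oxidised − cell-mass equivalent = 259.3 − 1.42 × 34.11 = 210.9 kg O₂/d.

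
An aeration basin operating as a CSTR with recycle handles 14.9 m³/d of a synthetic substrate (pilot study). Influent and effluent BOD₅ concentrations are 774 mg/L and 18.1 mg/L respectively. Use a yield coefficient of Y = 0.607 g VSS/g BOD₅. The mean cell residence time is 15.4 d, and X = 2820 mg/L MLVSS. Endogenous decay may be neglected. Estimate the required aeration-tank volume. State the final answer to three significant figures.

V ≈ 37.3 m³

Biomass mass balance (decay neglected): V·X = Y·Q·(S₀ − S)·θ_c, so V = 0.607 × 14.9 × (774 − 18.1) × 15.4 / 2820 = 37.33 m³.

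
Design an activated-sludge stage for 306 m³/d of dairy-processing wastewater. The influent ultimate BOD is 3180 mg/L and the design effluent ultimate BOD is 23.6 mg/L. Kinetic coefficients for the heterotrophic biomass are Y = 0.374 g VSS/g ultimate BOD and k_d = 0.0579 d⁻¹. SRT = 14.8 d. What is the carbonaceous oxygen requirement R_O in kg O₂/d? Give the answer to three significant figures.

R_O ≈ 690 kg O₂/d

Y_obs = Y / (1 + k_d θ_c) = 0.374 / (1 + 0.0579 × 14.8) = 0.374 / 1.857 = 0.2014.
Q·(S₀ − S) = 306 × (3180 − 23.6) × 10⁻³ = 965.9 kg/d removed.
P_X = Y_obs·Q·(S₀ − S) = 0.2014 × 965.9 = 194.5 kg VSS/d.
R_O = Q·ΔS − 1.42 P_X = 965.9 − 276.2 = 689.6 kg O₂/d.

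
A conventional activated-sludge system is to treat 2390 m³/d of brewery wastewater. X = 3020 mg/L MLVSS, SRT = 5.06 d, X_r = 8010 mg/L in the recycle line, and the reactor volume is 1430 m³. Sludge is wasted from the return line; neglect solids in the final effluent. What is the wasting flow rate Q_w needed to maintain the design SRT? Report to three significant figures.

Q_w ≈ 107 m³/d

Q_w = (V·X)/(θ_c X_r) = 1430 × 3020 / (5.06 × 8010) = 106.6 m³/d.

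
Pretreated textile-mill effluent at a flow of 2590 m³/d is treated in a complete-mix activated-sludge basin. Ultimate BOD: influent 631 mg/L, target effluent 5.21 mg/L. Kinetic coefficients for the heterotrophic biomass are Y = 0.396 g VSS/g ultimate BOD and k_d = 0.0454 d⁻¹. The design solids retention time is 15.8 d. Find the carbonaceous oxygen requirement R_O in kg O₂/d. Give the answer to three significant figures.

R_O ≈ 1090 kg O₂/d

The observed yield is Y_obs = Y/(1 + k_d·θ_c) = 0.396 / (1 + 0.0454 × 15.8) = 0.396 / 1.717 = 0.2306 g VSS per g ultimate BOD removed.
Q·(S₀ − S) = 2590 × (631 − 5.21) × 10⁻³ = 1621 kg/d removed.
Net sludge production P_X = 0.2306 × 1621 = 373.7 kg VSS/d.
Carbonaceous O₂ demand = substrate oxidised − cell-mass equivalent = 1621 − 1.42 × 373.7 = 1090 kg O₂/d.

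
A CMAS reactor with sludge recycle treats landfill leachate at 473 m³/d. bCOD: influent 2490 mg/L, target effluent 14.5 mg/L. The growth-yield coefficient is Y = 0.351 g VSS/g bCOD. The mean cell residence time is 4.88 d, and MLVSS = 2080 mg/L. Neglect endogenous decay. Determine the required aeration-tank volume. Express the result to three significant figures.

V ≈ 964 m³

With k_d = 0 the design equation reduces to V = Y Q (S₀−S) θ_c / X = 0.351 × 473 × (2490 − 14.5) × 4.88 / 2080 = 964.2 m³.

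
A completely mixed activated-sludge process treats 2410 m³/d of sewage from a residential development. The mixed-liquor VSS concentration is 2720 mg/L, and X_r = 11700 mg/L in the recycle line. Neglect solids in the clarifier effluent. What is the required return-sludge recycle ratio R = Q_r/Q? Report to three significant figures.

Solids balance on the clarifier gives (1+R)X = R·X_r, so R = X/(X_r − X) = 2720 / (11700 − 2720) = 0.3029.

R ≈ 0.303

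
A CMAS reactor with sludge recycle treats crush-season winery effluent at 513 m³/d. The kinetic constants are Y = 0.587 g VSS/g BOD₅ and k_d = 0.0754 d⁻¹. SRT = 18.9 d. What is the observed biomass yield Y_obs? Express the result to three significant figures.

Correct the yield for decay: Y_obs = Y/(1 + k_d θ_c) = 0.587 / (1 + 0.0754 × 18.9) = 0.587 / 2.425 = 0.2421.

Y_obs ≈ 0.242 g VSS/g BOD₅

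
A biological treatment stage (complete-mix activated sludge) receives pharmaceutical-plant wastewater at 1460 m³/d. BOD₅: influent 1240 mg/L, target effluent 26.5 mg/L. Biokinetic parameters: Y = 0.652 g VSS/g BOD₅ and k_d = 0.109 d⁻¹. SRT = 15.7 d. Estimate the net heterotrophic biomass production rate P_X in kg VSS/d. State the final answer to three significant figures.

The observed yield is Y_obs = Y/(1 + k_d·θ_c) = 0.652 / (1 + 0.109 × 15.7) = 0.652 / 2.711 = 0.2405 g VSS per g BOD₅ removed.
Substrate removed = Q·(S₀ − S) = 1460 m³/d × (1240 − 26.5) g/m³ = 1.77×10^6 g/d = 1772 kg/d.
P_X = Y_obs · Q(S₀ − S) = 0.2405 × 1772 = 426.1 kg VSS/d.

P_X ≈ 426 kg VSS/d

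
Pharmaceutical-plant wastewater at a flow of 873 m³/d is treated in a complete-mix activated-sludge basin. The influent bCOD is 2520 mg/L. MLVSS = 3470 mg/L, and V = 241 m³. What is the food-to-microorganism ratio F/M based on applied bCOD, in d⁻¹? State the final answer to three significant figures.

F/M = applied load / biomass = Q·S₀/(V·X) = 873 × 2520 / (241.0 × 3470) = 2.631 d⁻¹.

F/M ≈ 2.63 d⁻¹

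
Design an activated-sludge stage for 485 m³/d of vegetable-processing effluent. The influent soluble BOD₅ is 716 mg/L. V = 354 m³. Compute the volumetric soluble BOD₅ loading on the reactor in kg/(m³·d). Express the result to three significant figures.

L_v ≈ 0.981 kg soluble BOD₅/(m³·d)

Volumetric loading L_v = Q·S₀ / V = 485 × 716 g/m³ / 354.0 m³ = 981.0 g/(m³·d) = 0.9810 kg soluble BOD₅/(m³·d).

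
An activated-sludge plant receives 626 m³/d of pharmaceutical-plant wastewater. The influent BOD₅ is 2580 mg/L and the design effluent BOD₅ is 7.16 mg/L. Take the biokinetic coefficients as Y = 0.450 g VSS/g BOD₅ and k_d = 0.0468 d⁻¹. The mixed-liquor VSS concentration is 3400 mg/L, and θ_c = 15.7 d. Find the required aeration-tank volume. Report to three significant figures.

Rearranging the biomass balance for a CMAS with decay, V = Y·Q·ΔS·θ_c / [X·(1+k_d θ_c)] = 0.450 × 626 × (2580 − 7.16) × 15.7 / [3400 × (1 + 0.0468 × 15.7)] = 1.14×10^7 / 5898 = 1929 m³.

V ≈ 1930 m³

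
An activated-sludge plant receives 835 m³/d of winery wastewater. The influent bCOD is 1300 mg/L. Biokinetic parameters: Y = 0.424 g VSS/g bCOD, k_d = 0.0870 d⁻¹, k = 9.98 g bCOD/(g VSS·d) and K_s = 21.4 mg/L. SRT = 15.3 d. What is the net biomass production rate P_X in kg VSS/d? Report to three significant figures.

From the Monod/SRT balance for a CMAS, S = K_s·(1+k_d θ_c)/[θ_c·(Y k − k_d) − 1] = 21.4 × (1 + 0.0870 × 15.3) / [15.3 × (0.424 × 9.98 − 0.0870) − 1] = 49.89 / 62.41 = 0.7993 mg/L.
Correct the yield for decay: Y_obs = Y/(1 + k_d θ_c) = 0.424 / (1 + 0.0870 × 15.3) = 0.424 / 2.331 = 0.1819.
ΔS = 1300 − 0.799 = 1299 mg/L, so the substrate removal rate is 835 × 1299/1000 = 1085 kg bCOD/d.
P_X = Y_obs · Q(S₀ − S) = 0.1819 × 1085 = 197.3 kg VSS/d.

P_X ≈ 197 kg VSS/d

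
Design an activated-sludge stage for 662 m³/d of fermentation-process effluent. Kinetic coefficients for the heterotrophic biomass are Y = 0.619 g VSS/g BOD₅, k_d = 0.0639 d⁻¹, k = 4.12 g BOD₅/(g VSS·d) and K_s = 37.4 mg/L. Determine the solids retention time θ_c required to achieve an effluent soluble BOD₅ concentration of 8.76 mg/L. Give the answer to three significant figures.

From 1/θ_c = Y·k·S/(K_s + S) − k_d: Y·k·S/(K_s+S) = 0.619 × 4.12 × 8.76 / (37.4 + 8.76) = 0.4840 d⁻¹.
Then 1/θ_c = μ − k_d = 0.4840 − 0.0639 = 0.4201 d⁻¹, giving θ_c = 2.381 d.

θ_c ≈ 2.38 d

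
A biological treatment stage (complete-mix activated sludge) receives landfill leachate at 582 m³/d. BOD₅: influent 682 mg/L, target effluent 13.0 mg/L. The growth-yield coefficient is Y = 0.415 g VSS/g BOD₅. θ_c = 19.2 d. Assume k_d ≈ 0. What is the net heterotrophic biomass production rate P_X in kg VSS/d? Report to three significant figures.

P_X ≈ 162 kg VSS/d

No decay correction is needed, so Y_obs = Y = 0.415.
Mass of BOD₅ removed per day: Q(S₀ − S) = 582 × 669.0 g/m³ = 389.4 kg/d.
So the net sludge growth is P_X = 0.4150 × 389.4 = 161.6 kg VSS/d.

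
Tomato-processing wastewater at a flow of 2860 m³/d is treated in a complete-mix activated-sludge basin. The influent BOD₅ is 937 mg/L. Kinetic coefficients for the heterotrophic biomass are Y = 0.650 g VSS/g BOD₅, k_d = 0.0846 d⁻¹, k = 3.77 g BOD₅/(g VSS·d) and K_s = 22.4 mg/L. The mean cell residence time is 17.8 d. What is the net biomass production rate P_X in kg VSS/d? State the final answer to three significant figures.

P_X ≈ 694 kg VSS/d

For a completely mixed reactor with recycle the Lawrence–McCarty relation gives S = K_s·(1 + k_d·θ_c) / [θ_c·(Y·k − k_d) − 1] = 22.4 × (1 + 0.0846 × 17.8) / [17.8 × (0.650 × 3.77 − 0.0846) − 1] = 56.13 / 41.11 = 1.365 mg/L.
Observed yield with endogenous decay: Y_obs = Y / (1 + k_d·θ_c) = 0.650 / (1 + 0.0846 × 17.8) = 0.650 / 2.506 = 0.2594 g VSS/g BOD₅.
Q·(S₀ − S) = 2860 × (937 − 1.37) × 10⁻³ = 2676 kg/d removed.
P_X = Y_obs · Q(S₀ − S) = 0.2594 × 2676 = 694.1 kg VSS/d.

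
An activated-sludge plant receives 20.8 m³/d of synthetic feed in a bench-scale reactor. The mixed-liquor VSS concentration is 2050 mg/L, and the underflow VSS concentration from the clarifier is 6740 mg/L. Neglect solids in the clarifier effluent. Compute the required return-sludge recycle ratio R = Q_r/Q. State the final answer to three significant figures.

R ≈ 0.437

R = Q_r/Q = X/(X_r − X) = 2050 / (6740 − 2050) = 0.4371.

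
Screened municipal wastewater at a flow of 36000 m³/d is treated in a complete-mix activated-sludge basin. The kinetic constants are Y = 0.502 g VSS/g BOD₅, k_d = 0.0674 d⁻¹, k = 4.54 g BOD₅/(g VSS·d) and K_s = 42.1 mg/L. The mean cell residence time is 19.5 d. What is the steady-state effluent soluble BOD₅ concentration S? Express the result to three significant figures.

For a completely mixed reactor with recycle the Lawrence–McCarty relation gives S = K_s·(1 + k_d·θ_c) / [θ_c·(Y·k − k_d) − 1] = 42.1 × (1 + 0.0674 × 19.5) / [19.5 × (0.502 × 4.54 − 0.0674) − 1] = 97.43 / 42.13 = 2.313 mg/L.

S ≈ 2.31 mg/L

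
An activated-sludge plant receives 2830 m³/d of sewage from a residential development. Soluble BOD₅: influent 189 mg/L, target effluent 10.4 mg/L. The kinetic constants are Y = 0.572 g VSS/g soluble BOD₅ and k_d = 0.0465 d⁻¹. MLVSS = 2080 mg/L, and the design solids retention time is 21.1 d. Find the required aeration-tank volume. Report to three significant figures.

Steady-state biomass mass balance: V·X·(1 + k_d·θ_c) = Y·Q·(S₀ − S)·θ_c, so V = 0.572 × 2830 × (189 − 10.4) × 21.1 / [2080 × (1 + 0.0465 × 21.1)] = 6.1×10^6 / 4121 = 1480 m³.

V ≈ 1480 m³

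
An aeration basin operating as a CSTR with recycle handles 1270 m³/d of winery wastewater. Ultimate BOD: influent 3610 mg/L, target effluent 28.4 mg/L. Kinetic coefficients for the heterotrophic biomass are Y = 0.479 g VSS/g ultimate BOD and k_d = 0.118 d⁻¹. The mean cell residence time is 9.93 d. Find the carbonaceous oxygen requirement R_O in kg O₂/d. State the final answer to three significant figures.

Y_obs = Y / (1 + k_d θ_c) = 0.479 / (1 + 0.118 × 9.93) = 0.479 / 2.172 = 0.2206.
Mass of ultimate BOD removed per day: Q(S₀ − S) = 1270 × 3582 g/m³ = 4549 kg/d.
P_X = Y_obs·Q·(S₀ − S) = 0.2206 × 4549 = 1003 kg VSS/d.
Carbonaceous O₂ demand = substrate oxidised − cell-mass equivalent = 4549 − 1.42 × 1003 = 3124 kg O₂/d.

R_O ≈ 3120 kg O₂/d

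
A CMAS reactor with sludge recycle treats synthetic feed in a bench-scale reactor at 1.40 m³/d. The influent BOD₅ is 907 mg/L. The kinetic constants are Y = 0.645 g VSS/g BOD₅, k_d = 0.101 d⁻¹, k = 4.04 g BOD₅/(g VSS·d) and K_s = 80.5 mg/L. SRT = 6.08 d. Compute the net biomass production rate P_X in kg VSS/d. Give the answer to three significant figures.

From the Monod/SRT balance for a CMAS, S = K_s·(1+k_d θ_c)/[θ_c·(Y k − k_d) − 1] = 80.5 × (1 + 0.101 × 6.08) / [6.08 × (0.645 × 4.04 − 0.101) − 1] = 129.9 / 14.23 = 9.131 mg/L.
Correct the yield for decay: Y_obs = Y/(1 + k_d θ_c) = 0.645 / (1 + 0.101 × 6.08) = 0.645 / 1.614 = 0.3996.
Q·(S₀ − S) = 1.40 × (907 − 9.13) × 10⁻³ = 1.257 kg/d removed.
Net biomass production P_X = Y_obs × Q·(S₀ − S) = 0.3996 × 1.257 = 0.5023 kg VSS/d.

P_X ≈ 0.502 kg VSS/d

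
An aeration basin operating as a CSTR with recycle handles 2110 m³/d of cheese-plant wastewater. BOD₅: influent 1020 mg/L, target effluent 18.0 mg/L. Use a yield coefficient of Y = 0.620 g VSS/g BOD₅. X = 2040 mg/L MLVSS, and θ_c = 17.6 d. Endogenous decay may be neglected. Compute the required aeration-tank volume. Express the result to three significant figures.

V ≈ 11300 m³

Biomass mass balance (decay neglected): V·X = Y·Q·(S₀ − S)·θ_c, so V = 0.620 × 2110 × (1020 − 18.0) × 17.6 / 2040 = 11309 m³.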